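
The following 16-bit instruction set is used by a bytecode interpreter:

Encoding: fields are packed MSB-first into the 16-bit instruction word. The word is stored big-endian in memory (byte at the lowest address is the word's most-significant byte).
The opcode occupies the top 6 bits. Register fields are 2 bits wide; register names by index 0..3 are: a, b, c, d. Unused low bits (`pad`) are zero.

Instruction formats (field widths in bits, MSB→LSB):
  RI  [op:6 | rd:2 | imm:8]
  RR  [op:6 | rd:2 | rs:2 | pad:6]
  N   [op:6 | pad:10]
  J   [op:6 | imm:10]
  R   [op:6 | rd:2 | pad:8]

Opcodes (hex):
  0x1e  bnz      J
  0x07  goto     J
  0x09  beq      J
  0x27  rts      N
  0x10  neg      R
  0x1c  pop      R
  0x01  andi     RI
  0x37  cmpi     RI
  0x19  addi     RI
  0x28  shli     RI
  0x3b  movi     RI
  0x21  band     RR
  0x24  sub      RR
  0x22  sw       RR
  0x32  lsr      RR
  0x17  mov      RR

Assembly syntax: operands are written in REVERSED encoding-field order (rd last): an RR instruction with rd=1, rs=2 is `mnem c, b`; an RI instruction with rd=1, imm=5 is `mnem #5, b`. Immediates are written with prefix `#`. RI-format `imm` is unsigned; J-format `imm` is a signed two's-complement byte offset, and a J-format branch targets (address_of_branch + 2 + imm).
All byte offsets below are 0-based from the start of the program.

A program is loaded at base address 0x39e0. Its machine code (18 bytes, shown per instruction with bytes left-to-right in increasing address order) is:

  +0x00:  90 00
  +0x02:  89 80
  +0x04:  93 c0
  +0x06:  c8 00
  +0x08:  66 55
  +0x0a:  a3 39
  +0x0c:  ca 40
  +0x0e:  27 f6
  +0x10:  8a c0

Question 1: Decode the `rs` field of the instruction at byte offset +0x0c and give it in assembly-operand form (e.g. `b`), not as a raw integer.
b

[0c] ca 40 → 0xca40
  top 6b → 0x32 → lsr [RR]
  rd: (w>>8)&0x3=0x2 → c
  rs: (w>>6)&0x3=0x1 → b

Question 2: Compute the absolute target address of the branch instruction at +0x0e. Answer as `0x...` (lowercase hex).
@+0e  big-endian(27 f6) = 0x27f6
  opcode bits[15:10]=0x9: beq/J
  imm: (w>>0)&0x3ff=0x3f6 (s10→-10) → #-10
  target = base 0x39e0 + off 0x0e + 2 + imm -10 = 0x39e6

0x39e6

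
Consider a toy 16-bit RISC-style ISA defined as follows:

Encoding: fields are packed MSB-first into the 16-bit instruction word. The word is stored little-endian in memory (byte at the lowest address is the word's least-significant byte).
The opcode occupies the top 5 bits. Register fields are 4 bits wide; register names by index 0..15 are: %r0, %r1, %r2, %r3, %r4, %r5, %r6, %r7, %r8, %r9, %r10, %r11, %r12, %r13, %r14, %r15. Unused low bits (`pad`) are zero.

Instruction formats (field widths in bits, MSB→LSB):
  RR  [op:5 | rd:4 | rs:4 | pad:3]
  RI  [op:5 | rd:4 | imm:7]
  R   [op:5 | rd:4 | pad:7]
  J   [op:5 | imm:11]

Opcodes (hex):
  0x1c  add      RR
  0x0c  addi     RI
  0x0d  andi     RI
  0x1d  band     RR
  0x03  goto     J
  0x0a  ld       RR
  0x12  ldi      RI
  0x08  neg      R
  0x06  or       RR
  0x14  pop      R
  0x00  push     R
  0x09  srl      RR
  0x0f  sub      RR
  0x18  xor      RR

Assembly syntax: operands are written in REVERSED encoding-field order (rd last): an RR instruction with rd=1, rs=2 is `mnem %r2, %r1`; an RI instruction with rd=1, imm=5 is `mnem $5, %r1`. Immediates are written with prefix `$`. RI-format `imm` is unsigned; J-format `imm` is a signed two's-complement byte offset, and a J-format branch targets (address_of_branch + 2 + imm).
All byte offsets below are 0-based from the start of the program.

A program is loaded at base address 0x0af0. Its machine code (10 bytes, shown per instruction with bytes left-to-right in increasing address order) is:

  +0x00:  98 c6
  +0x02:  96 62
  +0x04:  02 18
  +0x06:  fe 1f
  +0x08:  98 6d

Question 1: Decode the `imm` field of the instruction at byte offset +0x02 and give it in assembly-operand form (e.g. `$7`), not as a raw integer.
off 0x02: read 96 62 as little → 0x6296
  top 5b → 0xc → addi [RI]
  rd: (w>>7)&0xf=0x5 → %r5
  imm: (w>>0)&0x7f=0x16 → $22

$22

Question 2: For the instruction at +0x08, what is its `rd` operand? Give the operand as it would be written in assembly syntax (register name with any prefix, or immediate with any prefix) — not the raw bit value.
%r11

@+08  little-endian(98 6d) = 0x6d98
  op=0x6d98>>11=0xd ⇒ andi (RI)
  [10:7] rd=11 = %r11
  [6:0] imm=24 = $24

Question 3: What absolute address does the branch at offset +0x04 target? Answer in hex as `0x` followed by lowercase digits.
0x0af8

@+04  little-endian(02 18) = 0x1802
  top 5b → 0x3 → goto [J]
  [10:0] imm=2 = $2
  target = base 0x0af0 + off 0x04 + 2 + imm 2 = 0x0af8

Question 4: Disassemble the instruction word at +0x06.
goto $-2

off 0x06: read fe 1f as little → 0x1ffe
  opcode bits[15:11]=0x3: goto/J
  [10:0] imm=2046 (s11→-2) = $-2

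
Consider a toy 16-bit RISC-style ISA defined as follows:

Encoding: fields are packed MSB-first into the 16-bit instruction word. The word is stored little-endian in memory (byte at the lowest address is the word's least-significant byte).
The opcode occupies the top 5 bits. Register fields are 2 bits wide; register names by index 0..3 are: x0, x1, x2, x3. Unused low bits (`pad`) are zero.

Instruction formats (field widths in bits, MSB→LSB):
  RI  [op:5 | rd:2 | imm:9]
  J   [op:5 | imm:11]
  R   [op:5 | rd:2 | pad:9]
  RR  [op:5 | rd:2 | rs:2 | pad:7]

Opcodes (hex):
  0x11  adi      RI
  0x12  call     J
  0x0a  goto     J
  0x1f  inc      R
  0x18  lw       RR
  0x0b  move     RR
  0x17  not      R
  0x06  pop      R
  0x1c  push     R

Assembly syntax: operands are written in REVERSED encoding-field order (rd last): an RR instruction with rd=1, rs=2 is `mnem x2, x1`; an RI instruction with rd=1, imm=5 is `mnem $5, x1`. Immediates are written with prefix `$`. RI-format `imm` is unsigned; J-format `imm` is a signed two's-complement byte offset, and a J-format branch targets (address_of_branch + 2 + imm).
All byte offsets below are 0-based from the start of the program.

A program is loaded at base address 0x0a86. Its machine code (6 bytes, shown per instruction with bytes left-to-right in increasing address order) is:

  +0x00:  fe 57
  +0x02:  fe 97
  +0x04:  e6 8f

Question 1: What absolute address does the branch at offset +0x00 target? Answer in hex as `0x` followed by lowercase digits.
0x0a86

+0x00: fe 57 ⇒ word 0x57fe (little)
  top 5b → 0xa → goto [J]
  imm: (w>>0)&0x7ff=0x7fe (s11→-2) → $-2
  target = base 0x0a86 + off 0x00 + 2 + imm -2 = 0x0a86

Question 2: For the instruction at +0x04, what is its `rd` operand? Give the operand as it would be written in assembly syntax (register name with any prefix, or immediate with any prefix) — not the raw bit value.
x3

+0x04: e6 8f ⇒ word 0x8fe6 (little)
  top 5b → 0x11 → adi [RI]
  [10:9] rd=3 = x3
  [8:0] imm=486 = $486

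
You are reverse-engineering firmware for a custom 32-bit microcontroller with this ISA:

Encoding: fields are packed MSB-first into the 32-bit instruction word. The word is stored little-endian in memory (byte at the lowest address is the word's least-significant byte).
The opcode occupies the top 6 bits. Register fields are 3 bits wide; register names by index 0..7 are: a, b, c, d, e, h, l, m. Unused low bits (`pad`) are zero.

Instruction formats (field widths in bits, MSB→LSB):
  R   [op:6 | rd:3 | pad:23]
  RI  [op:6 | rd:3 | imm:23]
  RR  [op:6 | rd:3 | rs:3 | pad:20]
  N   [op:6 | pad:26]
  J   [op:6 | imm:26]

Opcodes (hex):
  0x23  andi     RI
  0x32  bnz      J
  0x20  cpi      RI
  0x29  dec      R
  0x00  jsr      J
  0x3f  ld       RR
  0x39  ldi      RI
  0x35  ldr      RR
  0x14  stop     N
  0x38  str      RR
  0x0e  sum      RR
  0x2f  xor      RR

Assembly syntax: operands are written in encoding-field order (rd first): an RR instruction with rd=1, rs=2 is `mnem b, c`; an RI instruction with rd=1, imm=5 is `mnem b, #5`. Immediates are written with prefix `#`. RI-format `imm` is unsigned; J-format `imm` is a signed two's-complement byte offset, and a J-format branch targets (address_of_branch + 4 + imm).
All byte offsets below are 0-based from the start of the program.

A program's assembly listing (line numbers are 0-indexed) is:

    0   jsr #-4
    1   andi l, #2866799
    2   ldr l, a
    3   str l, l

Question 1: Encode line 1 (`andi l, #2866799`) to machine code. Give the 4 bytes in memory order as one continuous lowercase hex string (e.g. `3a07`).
6fbe2b8f

line 1 (andi): pack op=0x23:6|rd=6:3|imm=2866799:23 = 0x8f2bbe6f; little→ 6f be 2b 8f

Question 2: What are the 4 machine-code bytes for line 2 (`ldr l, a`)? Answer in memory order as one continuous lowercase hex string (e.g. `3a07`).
000000d7

L2: ldr op=0x35:6|rd=6:3|rs=0:3|pad=0:20 ⇒ 0xd7000000 ⇒ little 00 00 00 d7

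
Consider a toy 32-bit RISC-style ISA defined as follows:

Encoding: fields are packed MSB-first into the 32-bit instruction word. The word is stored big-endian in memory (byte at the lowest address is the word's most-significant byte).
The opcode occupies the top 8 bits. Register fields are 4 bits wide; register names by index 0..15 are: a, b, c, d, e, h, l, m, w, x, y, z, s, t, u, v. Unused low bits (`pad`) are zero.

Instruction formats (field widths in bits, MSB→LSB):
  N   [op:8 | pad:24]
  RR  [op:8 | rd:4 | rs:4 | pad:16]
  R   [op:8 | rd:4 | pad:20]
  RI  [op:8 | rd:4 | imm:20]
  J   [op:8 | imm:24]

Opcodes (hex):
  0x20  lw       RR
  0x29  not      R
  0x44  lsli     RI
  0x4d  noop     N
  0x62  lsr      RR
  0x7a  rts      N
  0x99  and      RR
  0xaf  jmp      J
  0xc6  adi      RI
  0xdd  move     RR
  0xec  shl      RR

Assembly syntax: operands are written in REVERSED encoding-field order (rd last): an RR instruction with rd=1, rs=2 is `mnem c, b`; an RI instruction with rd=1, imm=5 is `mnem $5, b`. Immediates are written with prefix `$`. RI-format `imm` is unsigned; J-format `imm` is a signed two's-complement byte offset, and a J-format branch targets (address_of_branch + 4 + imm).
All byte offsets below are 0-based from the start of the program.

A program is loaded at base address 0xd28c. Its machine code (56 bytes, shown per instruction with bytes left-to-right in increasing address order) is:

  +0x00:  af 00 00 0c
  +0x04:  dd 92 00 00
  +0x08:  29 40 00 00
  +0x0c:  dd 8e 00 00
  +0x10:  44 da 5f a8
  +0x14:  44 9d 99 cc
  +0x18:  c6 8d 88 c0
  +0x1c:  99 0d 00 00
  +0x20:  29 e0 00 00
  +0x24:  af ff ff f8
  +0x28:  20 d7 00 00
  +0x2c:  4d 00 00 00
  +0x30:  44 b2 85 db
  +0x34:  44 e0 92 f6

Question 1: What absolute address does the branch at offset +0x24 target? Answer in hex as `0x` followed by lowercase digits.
0xd2ac

[24] af ff ff f8 → 0xaffffff8
  op=0xaffffff8>>24=0xaf ⇒ jmp (J)
  imm: (w>>0)&0xffffff=0xfffff8 (s24→-8) → $-8
  target = base 0xd28c + off 0x24 + 4 + imm -8 = 0xd2ac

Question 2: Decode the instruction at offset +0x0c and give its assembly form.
move u, w

off 0x0c: read dd 8e 00 00 as big → 0xdd8e0000
  opcode bits[31:24]=0xdd: move/RR
  rd@[23:20]=0x8 ⇒ w
  rs@[19:16]=0xe ⇒ u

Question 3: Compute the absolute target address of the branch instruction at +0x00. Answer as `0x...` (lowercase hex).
0xd29c

[00] af 00 00 0c → 0xaf00000c
  op=0xaf00000c>>24=0xaf ⇒ jmp (J)
  imm@[23:0]=0xc ⇒ $12
  target = base 0xd28c + off 0x00 + 4 + imm 12 = 0xd29c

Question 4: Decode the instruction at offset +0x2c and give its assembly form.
[2c] 4d 00 00 00 → 0x4d000000
  opcode bits[31:24]=0x4d: noop/N

noop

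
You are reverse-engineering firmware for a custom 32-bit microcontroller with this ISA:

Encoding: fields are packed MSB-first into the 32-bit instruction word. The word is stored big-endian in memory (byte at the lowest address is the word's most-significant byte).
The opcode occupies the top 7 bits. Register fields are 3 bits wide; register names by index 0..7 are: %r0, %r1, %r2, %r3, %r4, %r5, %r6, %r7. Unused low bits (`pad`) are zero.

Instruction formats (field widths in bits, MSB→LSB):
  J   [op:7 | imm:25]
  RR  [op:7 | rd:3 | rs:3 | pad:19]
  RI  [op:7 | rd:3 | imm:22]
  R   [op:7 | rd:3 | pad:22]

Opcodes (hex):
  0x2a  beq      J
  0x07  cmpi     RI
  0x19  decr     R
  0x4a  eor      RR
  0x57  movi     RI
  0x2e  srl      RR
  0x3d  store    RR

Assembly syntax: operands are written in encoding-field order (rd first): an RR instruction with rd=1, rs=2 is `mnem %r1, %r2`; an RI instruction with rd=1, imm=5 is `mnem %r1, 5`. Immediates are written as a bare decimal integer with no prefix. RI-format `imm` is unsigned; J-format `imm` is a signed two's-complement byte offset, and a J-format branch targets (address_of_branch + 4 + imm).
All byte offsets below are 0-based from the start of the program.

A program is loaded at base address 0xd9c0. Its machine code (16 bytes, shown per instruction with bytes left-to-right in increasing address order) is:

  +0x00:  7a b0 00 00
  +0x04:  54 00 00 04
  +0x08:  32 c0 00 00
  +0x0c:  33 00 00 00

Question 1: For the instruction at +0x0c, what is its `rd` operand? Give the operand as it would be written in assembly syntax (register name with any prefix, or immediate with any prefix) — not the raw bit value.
%r4

+0x0c: 33 00 00 00 ⇒ word 0x33000000 (big)
  op=0x33000000>>25=0x19 ⇒ decr (R)
  [24:22] rd=4 = %r4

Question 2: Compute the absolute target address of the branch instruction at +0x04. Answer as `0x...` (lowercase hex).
0xd9cc

off 0x04: read 54 00 00 04 as big → 0x54000004
  op=0x54000004>>25=0x2a ⇒ beq (J)
  imm@[24:0]=0x4 ⇒ 4
  target = base 0xd9c0 + off 0x04 + 4 + imm 4 = 0xd9cc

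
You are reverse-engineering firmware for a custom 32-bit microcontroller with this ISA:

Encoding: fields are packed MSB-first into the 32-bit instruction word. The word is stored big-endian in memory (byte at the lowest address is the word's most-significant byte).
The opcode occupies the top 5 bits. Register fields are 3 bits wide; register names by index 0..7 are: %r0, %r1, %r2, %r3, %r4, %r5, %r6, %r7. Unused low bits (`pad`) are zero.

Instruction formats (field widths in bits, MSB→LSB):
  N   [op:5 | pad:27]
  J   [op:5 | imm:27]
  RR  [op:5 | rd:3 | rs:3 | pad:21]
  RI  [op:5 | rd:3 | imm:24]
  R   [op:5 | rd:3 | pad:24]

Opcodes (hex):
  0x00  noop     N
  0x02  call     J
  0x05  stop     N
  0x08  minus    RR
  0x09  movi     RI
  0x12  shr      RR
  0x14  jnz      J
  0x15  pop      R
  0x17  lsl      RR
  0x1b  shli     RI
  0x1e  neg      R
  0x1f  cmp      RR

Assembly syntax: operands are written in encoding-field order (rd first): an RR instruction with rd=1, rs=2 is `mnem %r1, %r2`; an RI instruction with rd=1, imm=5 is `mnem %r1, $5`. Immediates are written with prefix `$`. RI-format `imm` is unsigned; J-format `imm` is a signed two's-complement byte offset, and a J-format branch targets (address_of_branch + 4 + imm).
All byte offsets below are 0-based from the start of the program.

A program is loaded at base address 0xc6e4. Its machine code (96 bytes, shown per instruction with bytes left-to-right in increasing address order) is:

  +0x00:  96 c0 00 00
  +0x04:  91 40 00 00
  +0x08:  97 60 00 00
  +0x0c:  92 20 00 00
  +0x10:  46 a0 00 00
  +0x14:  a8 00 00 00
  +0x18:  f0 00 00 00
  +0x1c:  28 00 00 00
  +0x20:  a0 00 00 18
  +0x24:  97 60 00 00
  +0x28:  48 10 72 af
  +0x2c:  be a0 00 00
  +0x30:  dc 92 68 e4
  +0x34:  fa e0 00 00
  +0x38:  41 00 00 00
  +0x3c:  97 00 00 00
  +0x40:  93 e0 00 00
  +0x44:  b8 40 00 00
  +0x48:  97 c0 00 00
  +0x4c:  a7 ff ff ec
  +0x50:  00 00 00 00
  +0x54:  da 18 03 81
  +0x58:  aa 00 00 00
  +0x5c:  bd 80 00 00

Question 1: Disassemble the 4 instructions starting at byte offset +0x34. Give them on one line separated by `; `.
off 0x34: read fa e0 00 00 as big → 0xfae00000
  opcode bits[31:27]=0x1f: cmp/RR
  rd@[26:24]=0x2 ⇒ %r2
  rs@[23:21]=0x7 ⇒ %r7
off 0x38: read 41 00 00 00 as big → 0x41000000
  opcode bits[31:27]=0x8: minus/RR
  rd@[26:24]=0x1 ⇒ %r1
  rs@[23:21]=0x0 ⇒ %r0
off 0x3c: read 97 00 00 00 as big → 0x97000000
  opcode bits[31:27]=0x12: shr/RR
  rd@[26:24]=0x7 ⇒ %r7
  rs@[23:21]=0x0 ⇒ %r0
off 0x40: read 93 e0 00 00 as big → 0x93e00000
  opcode bits[31:27]=0x12: shr/RR
  rd@[26:24]=0x3 ⇒ %r3
  rs@[23:21]=0x7 ⇒ %r7

cmp %r2, %r7; minus %r1, %r0; shr %r7, %r0; shr %r3, %r7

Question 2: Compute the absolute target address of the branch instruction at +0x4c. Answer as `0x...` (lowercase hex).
+0x4c: a7 ff ff ec ⇒ word 0xa7ffffec (big)
  op=0xa7ffffec>>27=0x14 ⇒ jnz (J)
  imm: (w>>0)&0x7ffffff=0x7ffffec (s27→-20) → $-20
  target = base 0xc6e4 + off 0x4c + 4 + imm -20 = 0xc720

0xc720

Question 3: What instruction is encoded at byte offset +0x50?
[50] 00 00 00 00 → 0x00000000
  top 5b → 0x0 → noop [N]

noop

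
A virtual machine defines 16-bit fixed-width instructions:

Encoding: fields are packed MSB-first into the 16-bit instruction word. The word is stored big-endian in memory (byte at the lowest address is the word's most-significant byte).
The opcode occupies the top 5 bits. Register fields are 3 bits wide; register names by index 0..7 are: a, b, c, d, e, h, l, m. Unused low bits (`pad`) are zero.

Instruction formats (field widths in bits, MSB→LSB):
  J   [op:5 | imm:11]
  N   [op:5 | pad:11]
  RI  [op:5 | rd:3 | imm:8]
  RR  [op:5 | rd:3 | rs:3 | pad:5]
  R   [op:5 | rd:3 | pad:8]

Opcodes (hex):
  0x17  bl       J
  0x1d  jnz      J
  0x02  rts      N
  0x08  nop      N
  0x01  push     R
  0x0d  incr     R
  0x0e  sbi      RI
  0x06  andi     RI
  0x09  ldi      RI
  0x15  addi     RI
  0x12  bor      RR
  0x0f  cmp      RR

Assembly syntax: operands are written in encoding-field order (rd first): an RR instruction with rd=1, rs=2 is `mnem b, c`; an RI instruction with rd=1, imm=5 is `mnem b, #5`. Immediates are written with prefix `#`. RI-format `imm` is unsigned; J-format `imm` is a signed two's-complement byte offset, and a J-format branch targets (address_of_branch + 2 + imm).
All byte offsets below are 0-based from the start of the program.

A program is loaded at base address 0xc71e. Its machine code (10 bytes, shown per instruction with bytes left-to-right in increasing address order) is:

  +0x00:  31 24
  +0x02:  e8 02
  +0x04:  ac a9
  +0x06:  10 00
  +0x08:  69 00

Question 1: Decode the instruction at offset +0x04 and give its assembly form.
[04] ac a9 → 0xaca9
  opcode bits[15:11]=0x15: addi/RI
  rd: (w>>8)&0x7=0x4 → e
  imm: (w>>0)&0xff=0xa9 → #169

addi e, #169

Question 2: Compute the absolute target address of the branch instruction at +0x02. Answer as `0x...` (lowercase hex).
off 0x02: read e8 02 as big → 0xe802
  opcode bits[15:11]=0x1d: jnz/J
  imm: (w>>0)&0x7ff=0x2 → #2
  target = base 0xc71e + off 0x02 + 2 + imm 2 = 0xc724

0xc724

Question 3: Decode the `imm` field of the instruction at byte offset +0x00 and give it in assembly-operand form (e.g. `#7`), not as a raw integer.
#36

+0x00: 31 24 ⇒ word 0x3124 (big)
  op=0x3124>>11=0x6 ⇒ andi (RI)
  [10:8] rd=1 = b
  [7:0] imm=36 = #36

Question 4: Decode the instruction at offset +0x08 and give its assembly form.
+0x08: 69 00 ⇒ word 0x6900 (big)
  opcode bits[15:11]=0xd: incr/R
  rd: (w>>8)&0x7=0x1 → b

incr b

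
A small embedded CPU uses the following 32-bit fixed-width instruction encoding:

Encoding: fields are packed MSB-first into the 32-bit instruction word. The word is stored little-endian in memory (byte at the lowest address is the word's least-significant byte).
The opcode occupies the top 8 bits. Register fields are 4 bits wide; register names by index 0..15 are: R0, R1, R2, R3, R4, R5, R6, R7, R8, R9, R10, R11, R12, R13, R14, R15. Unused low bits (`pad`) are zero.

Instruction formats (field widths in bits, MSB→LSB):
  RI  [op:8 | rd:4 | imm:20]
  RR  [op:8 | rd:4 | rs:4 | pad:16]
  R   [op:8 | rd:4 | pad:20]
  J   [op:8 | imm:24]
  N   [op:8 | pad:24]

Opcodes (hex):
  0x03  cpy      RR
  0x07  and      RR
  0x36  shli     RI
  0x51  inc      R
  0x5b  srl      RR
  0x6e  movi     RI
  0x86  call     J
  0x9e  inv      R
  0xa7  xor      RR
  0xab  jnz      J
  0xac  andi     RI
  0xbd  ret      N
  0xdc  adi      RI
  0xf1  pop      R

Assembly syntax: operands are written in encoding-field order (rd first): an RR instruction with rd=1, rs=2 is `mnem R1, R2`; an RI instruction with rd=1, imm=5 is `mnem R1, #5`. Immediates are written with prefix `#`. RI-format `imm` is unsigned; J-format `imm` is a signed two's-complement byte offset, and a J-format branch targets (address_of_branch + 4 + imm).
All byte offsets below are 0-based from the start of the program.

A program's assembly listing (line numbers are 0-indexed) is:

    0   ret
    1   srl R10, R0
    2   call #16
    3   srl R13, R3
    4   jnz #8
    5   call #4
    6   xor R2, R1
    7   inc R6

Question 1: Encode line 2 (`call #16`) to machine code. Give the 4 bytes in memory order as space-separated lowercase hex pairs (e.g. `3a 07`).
2. call fields op=0x86:8|imm=16:24 → word 86000010h → 10 00 00 86

10 00 00 86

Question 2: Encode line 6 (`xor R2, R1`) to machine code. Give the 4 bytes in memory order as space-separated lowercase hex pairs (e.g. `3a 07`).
6. xor fields op=0xa7:8|rd=2:4|rs=1:4|pad=0:16 → word a7210000h → 00 00 21 a7

00 00 21 a7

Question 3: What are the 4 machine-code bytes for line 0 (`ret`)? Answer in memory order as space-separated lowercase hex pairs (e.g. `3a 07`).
line 0 (ret): pack op=0xbd:8|pad=0:24 = 0xbd000000; little→ 00 00 00 bd

00 00 00 bd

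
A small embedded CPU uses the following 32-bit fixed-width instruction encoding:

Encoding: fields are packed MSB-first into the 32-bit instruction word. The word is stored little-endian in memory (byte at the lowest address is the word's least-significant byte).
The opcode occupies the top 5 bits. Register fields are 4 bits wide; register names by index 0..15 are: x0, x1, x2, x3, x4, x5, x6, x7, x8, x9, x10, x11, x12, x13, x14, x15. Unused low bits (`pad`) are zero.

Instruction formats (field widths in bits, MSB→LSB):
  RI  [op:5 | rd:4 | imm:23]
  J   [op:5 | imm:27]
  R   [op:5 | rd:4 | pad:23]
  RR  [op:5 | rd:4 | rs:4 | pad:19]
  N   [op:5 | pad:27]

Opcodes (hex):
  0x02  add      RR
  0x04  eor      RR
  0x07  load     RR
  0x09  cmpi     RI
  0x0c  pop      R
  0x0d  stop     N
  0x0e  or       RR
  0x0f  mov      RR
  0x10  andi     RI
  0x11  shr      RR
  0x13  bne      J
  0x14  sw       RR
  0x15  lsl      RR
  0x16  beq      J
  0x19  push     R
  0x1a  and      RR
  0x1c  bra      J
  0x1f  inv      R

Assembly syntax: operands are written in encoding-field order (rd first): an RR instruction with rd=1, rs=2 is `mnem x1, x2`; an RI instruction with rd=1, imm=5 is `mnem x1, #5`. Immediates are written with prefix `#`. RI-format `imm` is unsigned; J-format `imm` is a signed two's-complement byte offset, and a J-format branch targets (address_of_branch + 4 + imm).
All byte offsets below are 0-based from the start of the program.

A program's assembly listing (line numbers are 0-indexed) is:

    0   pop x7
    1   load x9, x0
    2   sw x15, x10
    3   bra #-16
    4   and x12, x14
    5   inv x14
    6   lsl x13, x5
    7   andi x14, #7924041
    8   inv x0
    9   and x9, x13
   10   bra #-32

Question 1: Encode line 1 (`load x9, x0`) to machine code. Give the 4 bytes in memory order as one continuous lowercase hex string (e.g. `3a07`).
line 1 (load): pack op=0x7:5|rd=9:4|rs=0:4|pad=0:19 = 0x3c800000; little→ 00 00 80 3c

0000803c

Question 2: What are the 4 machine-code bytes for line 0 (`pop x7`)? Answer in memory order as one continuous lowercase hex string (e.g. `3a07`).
00008063

L0: pop op=0xc:5|rd=7:4|pad=0:23 ⇒ 0x63800000 ⇒ little 00 00 80 63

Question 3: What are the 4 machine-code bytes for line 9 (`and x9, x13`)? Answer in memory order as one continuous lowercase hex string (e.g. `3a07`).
0000e8d4

L9: and op=0x1a:5|rd=9:4|rs=13:4|pad=0:19 ⇒ 0xd4e80000 ⇒ little 00 00 e8 d4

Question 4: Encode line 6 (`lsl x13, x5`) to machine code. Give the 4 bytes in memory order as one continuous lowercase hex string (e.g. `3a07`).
0000a8ae

line 6 (lsl): pack op=0x15:5|rd=13:4|rs=5:4|pad=0:19 = 0xaea80000; little→ 00 00 a8 ae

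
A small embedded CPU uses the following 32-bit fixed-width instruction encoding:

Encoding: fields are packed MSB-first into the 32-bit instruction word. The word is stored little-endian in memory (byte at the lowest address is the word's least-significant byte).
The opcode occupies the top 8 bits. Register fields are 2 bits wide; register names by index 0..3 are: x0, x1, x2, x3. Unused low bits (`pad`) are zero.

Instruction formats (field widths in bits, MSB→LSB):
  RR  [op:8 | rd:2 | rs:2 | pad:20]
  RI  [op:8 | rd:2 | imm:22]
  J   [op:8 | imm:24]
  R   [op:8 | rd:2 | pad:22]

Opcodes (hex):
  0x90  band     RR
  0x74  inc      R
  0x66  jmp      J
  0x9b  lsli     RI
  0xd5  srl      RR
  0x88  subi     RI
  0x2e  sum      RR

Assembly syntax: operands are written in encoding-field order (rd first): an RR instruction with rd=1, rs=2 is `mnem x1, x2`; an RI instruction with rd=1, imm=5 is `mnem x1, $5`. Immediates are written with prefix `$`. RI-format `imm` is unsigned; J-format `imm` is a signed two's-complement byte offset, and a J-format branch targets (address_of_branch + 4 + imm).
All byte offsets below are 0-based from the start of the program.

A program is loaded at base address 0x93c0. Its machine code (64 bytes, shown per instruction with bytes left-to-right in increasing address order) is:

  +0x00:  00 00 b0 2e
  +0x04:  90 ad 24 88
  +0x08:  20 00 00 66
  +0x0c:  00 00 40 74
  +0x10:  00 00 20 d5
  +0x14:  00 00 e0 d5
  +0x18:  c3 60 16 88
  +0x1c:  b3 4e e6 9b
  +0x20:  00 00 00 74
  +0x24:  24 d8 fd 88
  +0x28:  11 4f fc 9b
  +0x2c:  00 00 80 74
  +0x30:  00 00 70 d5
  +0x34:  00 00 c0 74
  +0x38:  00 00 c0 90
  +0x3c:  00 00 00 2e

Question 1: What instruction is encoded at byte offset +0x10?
srl x0, x2

+0x10: 00 00 20 d5 ⇒ word 0xd5200000 (little)
  op=0xd5200000>>24=0xd5 ⇒ srl (RR)
  rd: (w>>22)&0x3=0x0 → x0
  rs: (w>>20)&0x3=0x2 → x2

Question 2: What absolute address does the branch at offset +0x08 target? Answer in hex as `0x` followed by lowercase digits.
[08] 20 00 00 66 → 0x66000020
  opcode bits[31:24]=0x66: jmp/J
  imm@[23:0]=0x20 ⇒ $32
  target = base 0x93c0 + off 0x08 + 4 + imm 32 = 0x93ec

0x93ec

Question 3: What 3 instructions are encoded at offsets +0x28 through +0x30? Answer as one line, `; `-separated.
[28] 11 4f fc 9b → 0x9bfc4f11
  opcode bits[31:24]=0x9b: lsli/RI
  rd@[23:22]=0x3 ⇒ x3
  imm@[21:0]=0x3c4f11 ⇒ $3952401
[2c] 00 00 80 74 → 0x74800000
  opcode bits[31:24]=0x74: inc/R
  rd@[23:22]=0x2 ⇒ x2
[30] 00 00 70 d5 → 0xd5700000
  opcode bits[31:24]=0xd5: srl/RR
  rd@[23:22]=0x1 ⇒ x1
  rs@[21:20]=0x3 ⇒ x3

lsli x3, $3952401; inc x2; srl x1, x3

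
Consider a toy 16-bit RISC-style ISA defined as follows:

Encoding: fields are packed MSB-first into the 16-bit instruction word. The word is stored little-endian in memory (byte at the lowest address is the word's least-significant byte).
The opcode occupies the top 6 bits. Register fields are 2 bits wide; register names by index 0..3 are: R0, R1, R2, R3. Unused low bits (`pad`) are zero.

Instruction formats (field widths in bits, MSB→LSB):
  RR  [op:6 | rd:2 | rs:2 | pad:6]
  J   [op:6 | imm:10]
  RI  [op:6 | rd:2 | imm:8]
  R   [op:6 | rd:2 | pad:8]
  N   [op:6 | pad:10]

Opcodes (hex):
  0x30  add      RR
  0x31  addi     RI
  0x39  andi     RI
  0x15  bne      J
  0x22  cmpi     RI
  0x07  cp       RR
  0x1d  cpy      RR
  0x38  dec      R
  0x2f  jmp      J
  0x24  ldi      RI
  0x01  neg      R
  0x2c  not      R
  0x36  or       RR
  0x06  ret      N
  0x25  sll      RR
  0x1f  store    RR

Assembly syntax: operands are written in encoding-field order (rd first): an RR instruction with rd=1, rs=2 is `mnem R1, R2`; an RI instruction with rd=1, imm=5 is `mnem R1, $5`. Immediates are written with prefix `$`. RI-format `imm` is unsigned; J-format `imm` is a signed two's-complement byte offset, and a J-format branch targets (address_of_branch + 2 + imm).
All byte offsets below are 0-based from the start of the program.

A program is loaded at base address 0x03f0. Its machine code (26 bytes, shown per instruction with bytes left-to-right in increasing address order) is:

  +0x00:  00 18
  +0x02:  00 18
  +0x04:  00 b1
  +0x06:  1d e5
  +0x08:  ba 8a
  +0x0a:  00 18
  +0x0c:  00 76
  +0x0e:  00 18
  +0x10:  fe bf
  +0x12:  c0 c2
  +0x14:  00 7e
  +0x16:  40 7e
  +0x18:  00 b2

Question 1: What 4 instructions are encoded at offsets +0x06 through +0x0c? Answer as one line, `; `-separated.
andi R1, $29; cmpi R2, $186; ret; cpy R2, R0

+0x06: 1d e5 ⇒ word 0xe51d (little)
  op=0xe51d>>10=0x39 ⇒ andi (RI)
  [9:8] rd=1 = R1
  [7:0] imm=29 = $29
+0x08: ba 8a ⇒ word 0x8aba (little)
  op=0x8aba>>10=0x22 ⇒ cmpi (RI)
  [9:8] rd=2 = R2
  [7:0] imm=186 = $186
+0x0a: 00 18 ⇒ word 0x1800 (little)
  op=0x1800>>10=0x6 ⇒ ret (N)
+0x0c: 00 76 ⇒ word 0x7600 (little)
  op=0x7600>>10=0x1d ⇒ cpy (RR)
  [9:8] rd=2 = R2
  [7:6] rs=0 = R0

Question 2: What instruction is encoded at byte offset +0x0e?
[0e] 00 18 → 0x1800
  op=0x1800>>10=0x6 ⇒ ret (N)

ret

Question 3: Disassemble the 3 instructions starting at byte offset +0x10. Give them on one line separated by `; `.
jmp $-2; add R2, R3; store R2, R0

[10] fe bf → 0xbffe
  top 6b → 0x2f → jmp [J]
  imm@[9:0]=0x3fe (s10→-2) ⇒ $-2
[12] c0 c2 → 0xc2c0
  top 6b → 0x30 → add [RR]
  rd@[9:8]=0x2 ⇒ R2
  rs@[7:6]=0x3 ⇒ R3
[14] 00 7e → 0x7e00
  top 6b → 0x1f → store [RR]
  rd@[9:8]=0x2 ⇒ R2
  rs@[7:6]=0x0 ⇒ R0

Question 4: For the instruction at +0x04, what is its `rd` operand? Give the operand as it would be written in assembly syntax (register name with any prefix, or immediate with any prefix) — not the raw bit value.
[04] 00 b1 → 0xb100
  top 6b → 0x2c → not [R]
  rd@[9:8]=0x1 ⇒ R1

R1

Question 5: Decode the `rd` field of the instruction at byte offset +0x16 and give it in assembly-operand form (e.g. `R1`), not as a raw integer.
R2

[16] 40 7e → 0x7e40
  op=0x7e40>>10=0x1f ⇒ store (RR)
  [9:8] rd=2 = R2
  [7:6] rs=1 = R1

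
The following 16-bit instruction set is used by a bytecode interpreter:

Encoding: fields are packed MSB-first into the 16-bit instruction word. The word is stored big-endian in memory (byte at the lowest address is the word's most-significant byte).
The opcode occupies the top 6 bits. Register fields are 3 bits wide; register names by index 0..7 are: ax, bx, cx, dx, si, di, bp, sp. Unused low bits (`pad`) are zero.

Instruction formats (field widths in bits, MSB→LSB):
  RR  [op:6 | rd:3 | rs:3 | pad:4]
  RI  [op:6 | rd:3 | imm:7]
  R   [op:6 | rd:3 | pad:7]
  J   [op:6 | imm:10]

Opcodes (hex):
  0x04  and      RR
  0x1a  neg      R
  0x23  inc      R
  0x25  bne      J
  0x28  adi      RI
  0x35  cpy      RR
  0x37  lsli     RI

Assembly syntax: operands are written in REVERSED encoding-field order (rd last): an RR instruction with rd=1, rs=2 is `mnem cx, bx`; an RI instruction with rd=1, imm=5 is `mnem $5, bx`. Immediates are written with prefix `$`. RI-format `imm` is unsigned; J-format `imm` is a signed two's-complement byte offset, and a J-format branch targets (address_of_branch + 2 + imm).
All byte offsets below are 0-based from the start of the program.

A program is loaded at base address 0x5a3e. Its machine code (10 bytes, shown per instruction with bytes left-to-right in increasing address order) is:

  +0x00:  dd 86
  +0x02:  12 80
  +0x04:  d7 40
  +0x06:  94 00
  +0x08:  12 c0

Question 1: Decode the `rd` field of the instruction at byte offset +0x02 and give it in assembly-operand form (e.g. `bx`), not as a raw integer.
+0x02: 12 80 ⇒ word 0x1280 (big)
  op=0x1280>>10=0x4 ⇒ and (RR)
  rd: (w>>7)&0x7=0x5 → di
  rs: (w>>4)&0x7=0x0 → ax

di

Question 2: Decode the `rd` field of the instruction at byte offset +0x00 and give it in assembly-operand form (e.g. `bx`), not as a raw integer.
dx

[00] dd 86 → 0xdd86
  top 6b → 0x37 → lsli [RI]
  rd: (w>>7)&0x7=0x3 → dx
  imm: (w>>0)&0x7f=0x6 → $6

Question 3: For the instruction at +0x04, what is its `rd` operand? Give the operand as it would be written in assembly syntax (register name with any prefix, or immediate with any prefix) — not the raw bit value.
@+04  big-endian(d7 40) = 0xd740
  opcode bits[15:10]=0x35: cpy/RR
  rd@[9:7]=0x6 ⇒ bp
  rs@[6:4]=0x4 ⇒ si

bp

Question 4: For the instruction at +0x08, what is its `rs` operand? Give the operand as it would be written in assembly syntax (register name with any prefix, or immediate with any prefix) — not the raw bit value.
off 0x08: read 12 c0 as big → 0x12c0
  top 6b → 0x4 → and [RR]
  rd: (w>>7)&0x7=0x5 → di
  rs: (w>>4)&0x7=0x4 → si

si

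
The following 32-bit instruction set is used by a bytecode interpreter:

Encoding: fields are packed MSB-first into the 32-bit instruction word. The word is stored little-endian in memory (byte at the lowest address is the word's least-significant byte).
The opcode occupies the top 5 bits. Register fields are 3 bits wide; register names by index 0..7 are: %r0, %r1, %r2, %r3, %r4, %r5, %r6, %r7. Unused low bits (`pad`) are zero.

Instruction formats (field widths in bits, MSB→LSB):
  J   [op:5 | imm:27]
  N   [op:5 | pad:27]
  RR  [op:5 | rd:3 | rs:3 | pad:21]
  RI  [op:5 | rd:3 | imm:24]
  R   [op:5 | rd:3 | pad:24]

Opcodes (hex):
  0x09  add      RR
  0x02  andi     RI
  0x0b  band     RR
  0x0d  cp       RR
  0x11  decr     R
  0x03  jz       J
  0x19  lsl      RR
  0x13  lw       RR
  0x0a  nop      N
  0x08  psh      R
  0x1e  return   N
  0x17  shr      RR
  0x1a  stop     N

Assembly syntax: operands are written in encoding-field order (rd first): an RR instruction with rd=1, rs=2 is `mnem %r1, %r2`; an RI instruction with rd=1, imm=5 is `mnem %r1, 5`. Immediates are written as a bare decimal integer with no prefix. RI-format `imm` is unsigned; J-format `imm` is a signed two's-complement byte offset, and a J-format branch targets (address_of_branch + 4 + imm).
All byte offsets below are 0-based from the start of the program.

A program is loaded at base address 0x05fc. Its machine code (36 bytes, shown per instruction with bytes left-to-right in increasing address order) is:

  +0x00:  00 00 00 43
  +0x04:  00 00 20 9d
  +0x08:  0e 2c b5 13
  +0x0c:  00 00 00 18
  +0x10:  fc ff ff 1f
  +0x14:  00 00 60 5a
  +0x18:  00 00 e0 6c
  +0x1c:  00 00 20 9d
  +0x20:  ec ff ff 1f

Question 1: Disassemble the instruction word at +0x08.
andi %r3, 11873294

@+08  little-endian(0e 2c b5 13) = 0x13b52c0e
  top 5b → 0x2 → andi [RI]
  [26:24] rd=3 = %r3
  [23:0] imm=11873294 = 11873294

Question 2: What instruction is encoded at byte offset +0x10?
jz -4

+0x10: fc ff ff 1f ⇒ word 0x1ffffffc (little)
  top 5b → 0x3 → jz [J]
  [26:0] imm=134217724 (s27→-4) = -4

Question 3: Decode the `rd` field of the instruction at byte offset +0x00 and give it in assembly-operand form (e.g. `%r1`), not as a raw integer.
[00] 00 00 00 43 → 0x43000000
  op=0x43000000>>27=0x8 ⇒ psh (R)
  rd: (w>>24)&0x7=0x3 → %r3

%r3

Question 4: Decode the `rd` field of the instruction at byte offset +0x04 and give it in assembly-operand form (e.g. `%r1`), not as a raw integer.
off 0x04: read 00 00 20 9d as little → 0x9d200000
  top 5b → 0x13 → lw [RR]
  rd: (w>>24)&0x7=0x5 → %r5
  rs: (w>>21)&0x7=0x1 → %r1

%r5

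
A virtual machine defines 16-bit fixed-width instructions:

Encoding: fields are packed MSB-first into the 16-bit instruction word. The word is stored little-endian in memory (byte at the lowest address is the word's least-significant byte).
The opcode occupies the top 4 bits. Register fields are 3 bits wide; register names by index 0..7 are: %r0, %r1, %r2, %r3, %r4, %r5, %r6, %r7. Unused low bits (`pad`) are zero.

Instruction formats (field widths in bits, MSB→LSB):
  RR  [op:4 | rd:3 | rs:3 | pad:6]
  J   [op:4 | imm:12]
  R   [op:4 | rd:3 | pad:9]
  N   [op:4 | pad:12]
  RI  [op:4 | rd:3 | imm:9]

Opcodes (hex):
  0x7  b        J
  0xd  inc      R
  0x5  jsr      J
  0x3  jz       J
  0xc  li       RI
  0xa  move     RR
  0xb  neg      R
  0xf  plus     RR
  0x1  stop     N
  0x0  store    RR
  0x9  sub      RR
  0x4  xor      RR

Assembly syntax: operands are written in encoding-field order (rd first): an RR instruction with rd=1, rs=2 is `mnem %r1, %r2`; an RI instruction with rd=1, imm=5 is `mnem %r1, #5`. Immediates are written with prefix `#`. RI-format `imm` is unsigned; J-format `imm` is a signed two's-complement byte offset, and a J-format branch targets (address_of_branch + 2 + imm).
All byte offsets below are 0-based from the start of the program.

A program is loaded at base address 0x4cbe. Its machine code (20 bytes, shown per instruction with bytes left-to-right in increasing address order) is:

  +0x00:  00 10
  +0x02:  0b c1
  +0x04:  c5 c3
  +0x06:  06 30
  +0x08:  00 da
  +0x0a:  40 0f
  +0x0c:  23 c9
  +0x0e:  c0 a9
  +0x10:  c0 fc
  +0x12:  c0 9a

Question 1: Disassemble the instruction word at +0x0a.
@+0a  little-endian(40 0f) = 0x0f40
  opcode bits[15:12]=0x0: store/RR
  rd: (w>>9)&0x7=0x7 → %r7
  rs: (w>>6)&0x7=0x5 → %r5

store %r7, %r5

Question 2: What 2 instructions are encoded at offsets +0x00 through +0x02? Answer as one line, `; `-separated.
stop; li %r0, #267

+0x00: 00 10 ⇒ word 0x1000 (little)
  top 4b → 0x1 → stop [N]
+0x02: 0b c1 ⇒ word 0xc10b (little)
  top 4b → 0xc → li [RI]
  rd@[11:9]=0x0 ⇒ %r0
  imm@[8:0]=0x10b ⇒ #267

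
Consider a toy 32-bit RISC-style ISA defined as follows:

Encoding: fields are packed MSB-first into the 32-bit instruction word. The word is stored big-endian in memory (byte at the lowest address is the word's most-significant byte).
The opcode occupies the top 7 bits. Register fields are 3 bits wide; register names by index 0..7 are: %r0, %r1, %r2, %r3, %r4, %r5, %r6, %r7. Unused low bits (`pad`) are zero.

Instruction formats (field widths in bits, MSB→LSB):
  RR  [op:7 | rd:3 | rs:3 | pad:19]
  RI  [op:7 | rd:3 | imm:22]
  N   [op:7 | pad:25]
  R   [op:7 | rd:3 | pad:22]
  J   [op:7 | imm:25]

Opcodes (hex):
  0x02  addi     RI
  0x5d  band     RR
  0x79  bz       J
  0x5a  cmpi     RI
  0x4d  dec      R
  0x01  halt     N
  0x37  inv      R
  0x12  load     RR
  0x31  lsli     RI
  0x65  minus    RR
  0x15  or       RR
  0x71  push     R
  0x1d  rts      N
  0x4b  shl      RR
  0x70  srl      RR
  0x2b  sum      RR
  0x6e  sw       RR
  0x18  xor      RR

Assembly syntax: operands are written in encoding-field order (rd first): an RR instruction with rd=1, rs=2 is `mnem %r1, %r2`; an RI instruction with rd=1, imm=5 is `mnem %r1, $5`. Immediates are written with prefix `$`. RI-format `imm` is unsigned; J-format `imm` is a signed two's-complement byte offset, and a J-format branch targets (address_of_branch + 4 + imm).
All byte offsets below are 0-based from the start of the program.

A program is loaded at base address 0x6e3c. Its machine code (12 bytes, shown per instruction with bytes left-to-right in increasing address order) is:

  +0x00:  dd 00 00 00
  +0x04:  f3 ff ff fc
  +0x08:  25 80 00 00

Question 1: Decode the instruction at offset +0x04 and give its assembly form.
bz $-4

[04] f3 ff ff fc → 0xf3fffffc
  opcode bits[31:25]=0x79: bz/J
  [24:0] imm=33554428 (s25→-4) = $-4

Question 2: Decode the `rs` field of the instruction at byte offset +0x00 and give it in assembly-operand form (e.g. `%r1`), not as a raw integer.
+0x00: dd 00 00 00 ⇒ word 0xdd000000 (big)
  top 7b → 0x6e → sw [RR]
  rd@[24:22]=0x4 ⇒ %r4
  rs@[21:19]=0x0 ⇒ %r0

%r0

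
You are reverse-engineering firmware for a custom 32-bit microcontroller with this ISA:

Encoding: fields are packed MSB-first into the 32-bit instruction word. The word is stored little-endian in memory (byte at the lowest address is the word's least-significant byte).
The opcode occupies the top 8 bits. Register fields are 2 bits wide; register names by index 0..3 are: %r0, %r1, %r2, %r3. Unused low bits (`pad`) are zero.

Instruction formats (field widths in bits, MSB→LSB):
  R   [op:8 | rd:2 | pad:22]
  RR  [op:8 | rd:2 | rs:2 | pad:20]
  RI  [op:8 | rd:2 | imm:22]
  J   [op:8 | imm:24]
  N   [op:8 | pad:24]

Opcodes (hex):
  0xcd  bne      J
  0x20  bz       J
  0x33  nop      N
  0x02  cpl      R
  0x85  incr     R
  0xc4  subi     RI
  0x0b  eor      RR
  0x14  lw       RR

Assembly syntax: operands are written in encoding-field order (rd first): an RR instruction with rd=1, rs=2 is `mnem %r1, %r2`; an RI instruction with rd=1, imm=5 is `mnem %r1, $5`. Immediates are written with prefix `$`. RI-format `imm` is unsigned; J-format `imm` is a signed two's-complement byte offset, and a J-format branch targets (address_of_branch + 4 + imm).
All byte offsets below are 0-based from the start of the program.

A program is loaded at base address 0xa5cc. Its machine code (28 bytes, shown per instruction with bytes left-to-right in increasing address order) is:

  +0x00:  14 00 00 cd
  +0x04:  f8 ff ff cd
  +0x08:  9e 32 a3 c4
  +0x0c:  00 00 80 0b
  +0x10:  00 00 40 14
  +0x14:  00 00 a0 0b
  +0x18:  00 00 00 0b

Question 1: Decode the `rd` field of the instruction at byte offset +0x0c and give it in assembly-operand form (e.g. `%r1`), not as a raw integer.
%r2

@+0c  little-endian(00 00 80 0b) = 0x0b800000
  opcode bits[31:24]=0xb: eor/RR
  [23:22] rd=2 = %r2
  [21:20] rs=0 = %r0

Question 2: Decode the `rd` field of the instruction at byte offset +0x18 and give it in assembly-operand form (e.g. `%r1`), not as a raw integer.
%r0

[18] 00 00 00 0b → 0x0b000000
  op=0x0b000000>>24=0xb ⇒ eor (RR)
  rd@[23:22]=0x0 ⇒ %r0
  rs@[21:20]=0x0 ⇒ %r0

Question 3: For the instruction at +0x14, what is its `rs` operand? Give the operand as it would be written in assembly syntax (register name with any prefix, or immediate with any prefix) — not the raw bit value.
%r2

+0x14: 00 00 a0 0b ⇒ word 0x0ba00000 (little)
  top 8b → 0xb → eor [RR]
  rd@[23:22]=0x2 ⇒ %r2
  rs@[21:20]=0x2 ⇒ %r2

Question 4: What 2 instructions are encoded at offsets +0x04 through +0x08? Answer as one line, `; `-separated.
bne $-8; subi %r2, $2306718

@+04  little-endian(f8 ff ff cd) = 0xcdfffff8
  top 8b → 0xcd → bne [J]
  imm@[23:0]=0xfffff8 (s24→-8) ⇒ $-8
@+08  little-endian(9e 32 a3 c4) = 0xc4a3329e
  top 8b → 0xc4 → subi [RI]
  rd@[23:22]=0x2 ⇒ %r2
  imm@[21:0]=0x23329e ⇒ $2306718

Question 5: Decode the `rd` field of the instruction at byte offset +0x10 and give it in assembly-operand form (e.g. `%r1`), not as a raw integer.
@+10  little-endian(00 00 40 14) = 0x14400000
  op=0x14400000>>24=0x14 ⇒ lw (RR)
  rd@[23:22]=0x1 ⇒ %r1
  rs@[21:20]=0x0 ⇒ %r0

%r1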